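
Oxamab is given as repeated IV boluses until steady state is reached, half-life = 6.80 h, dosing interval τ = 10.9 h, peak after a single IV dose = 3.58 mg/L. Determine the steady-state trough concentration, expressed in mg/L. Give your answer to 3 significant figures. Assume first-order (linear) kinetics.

k = ln2 / t½ = 0.693147 / 6.80 = 0.1019 h⁻¹
e^(−kτ) = e^(−0.1019 × 10.9) = 0.3293
Accumulation ratio R = 1 / (1 − e^(−kτ)) = 1 / (1 − 0.3293) = 1.491
Steady-state trough = C₀ × R × e^(−kτ) = 3.58 × 1.491 × 0.3293 = 1.758 mg/L

1.76 mg/L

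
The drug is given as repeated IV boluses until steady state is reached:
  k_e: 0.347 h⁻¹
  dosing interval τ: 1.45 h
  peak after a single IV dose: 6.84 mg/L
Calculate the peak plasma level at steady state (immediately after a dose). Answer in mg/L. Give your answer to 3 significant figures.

17.3 mg/L

e^(−kτ) = e^(−0.3470 × 1.45) = 0.6046
Accumulation ratio R = 1 / (1 − e^(−kτ)) = 1 / (1 − 0.6046) = 2.529
Steady-state peak = C₀ × R = 6.84 × 2.529 = 17.30 mg/L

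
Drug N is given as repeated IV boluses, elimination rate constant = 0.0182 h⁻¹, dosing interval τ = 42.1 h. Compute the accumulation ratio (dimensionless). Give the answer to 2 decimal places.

1.87

e^(−kτ) = e^(−0.01820 × 42.1) = 0.4648
Accumulation ratio R = 1 / (1 − e^(−kτ)) = 1 / (1 − 0.4648) = 1.868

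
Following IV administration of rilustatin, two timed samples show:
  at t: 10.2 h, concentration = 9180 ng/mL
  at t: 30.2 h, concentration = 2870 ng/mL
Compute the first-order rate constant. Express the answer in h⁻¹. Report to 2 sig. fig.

0.058 h⁻¹

k = ln(C₁/C₂) / (t₂ − t₁) = ln(9180/2870) / (30.2 − 10.2)
  = 1.163 / 20.00 = 0.05815 h⁻¹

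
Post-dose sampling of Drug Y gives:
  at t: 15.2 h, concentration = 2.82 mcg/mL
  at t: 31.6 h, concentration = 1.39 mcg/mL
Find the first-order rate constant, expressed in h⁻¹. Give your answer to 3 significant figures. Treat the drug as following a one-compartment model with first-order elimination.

0.0431 h⁻¹

k = ln(C₁/C₂) / (t₂ − t₁) = ln(2.82/1.39) / (31.6 − 15.2)
  = 0.7074 / 16.40 = 0.04313 h⁻¹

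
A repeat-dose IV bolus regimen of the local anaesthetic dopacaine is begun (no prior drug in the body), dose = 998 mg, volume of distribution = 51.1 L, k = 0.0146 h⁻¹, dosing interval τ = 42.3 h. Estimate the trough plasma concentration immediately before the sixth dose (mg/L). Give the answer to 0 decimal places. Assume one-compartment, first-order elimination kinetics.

22 mg/L

C₀ per dose = Dose / Vd = 998 / 51.1 = 19.53 mg/L
Fraction remaining after one interval: r = e^(−kτ) = e^(−0.01460 × 42.3) = 0.5392
Before dose 6, 5 doses have been given (aged 1τ, 2τ, 3τ, 4τ, 5τ).
C_trough = C₀ × (r + r² + … + r^5) = C₀ × r(1−r^5)/(1−r)
        = 19.53 × 0.5392 × (1 − 0.04558) / (1 − 0.5392) = 21.81 mg/L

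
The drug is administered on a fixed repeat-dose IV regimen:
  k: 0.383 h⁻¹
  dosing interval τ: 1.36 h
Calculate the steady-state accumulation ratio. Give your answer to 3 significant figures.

e^(−kτ) = e^(−0.3830 × 1.36) = 0.5940
Accumulation ratio R = 1 / (1 − e^(−kτ)) = 1 / (1 − 0.5940) = 2.463

2.46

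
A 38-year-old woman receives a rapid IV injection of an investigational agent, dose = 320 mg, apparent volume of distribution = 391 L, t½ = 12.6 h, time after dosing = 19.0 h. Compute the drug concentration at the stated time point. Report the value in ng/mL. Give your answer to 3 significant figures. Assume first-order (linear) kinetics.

288 ng/mL

C₀ = Dose / Vd = 320.0 / 391 = 0.8184 mg/L
k = ln2 / t½ = 0.693147 / 12.6 = 0.05501 h⁻¹
C = C₀ · e^(−k·t) = 0.8184 × e^(−0.05501 × 19.0)
  = 0.8184 × 0.3516 = 0.2877 mg/L
Convert: 0.2877 mg/L × 1000 = 287.7 ng/mL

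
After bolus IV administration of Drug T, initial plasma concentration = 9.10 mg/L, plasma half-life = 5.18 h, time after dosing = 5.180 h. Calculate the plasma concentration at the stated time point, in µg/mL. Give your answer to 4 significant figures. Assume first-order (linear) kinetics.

k = ln2 / t½ = 0.693147 / 5.18 = 0.1338 h⁻¹
t / t½ = 5.180 / 5.18 = 1 half-lives
C = C₀ × (1/2)^1 = 9.100 × 0.5000 = 4.550 mg/L
(4.550 mg/L = 4.550 µg/mL)

4.550 µg/mL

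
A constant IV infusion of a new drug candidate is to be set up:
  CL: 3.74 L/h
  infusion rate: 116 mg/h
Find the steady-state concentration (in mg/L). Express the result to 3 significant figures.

At steady state Css = R₀ / CL = 116 / 3.740 = 31.02 mg/L

31.0 mg/L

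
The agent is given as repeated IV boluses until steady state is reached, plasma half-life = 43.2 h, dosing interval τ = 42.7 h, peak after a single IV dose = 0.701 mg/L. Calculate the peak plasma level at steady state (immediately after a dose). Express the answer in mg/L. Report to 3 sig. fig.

1.41 mg/L

k = ln2 / t½ = 0.693147 / 43.2 = 0.01605 h⁻¹
e^(−kτ) = e^(−0.01605 × 42.7) = 0.5039
Accumulation ratio R = 1 / (1 − e^(−kτ)) = 1 / (1 − 0.5039) = 2.016
Steady-state peak = C₀ × R = 0.701 × 2.016 = 1.413 mg/L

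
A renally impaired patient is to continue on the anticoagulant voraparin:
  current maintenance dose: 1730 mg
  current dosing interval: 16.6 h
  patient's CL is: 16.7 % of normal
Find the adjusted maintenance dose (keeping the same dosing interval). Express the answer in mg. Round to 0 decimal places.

To keep the same average steady-state level, dosing rate must scale with clearance.
CL ratio = 16.7 / 100 = 0.1670
New dose (same interval) = 1730 × 0.1670 = 288.9 mg

289 mg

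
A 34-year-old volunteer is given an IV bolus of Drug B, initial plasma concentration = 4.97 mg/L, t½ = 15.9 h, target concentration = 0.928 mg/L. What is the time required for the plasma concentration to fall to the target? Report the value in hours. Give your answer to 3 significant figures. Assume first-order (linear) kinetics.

k = ln2 / t½ = 0.693147 / 15.9 = 0.04359 h⁻¹
t = ln(C₀ / C) / k = ln(4.970 / 0.928) / 0.04359
  = ln(5.356) / 0.04359 = 1.678 / 0.04359 = 38.50 h

38.5 h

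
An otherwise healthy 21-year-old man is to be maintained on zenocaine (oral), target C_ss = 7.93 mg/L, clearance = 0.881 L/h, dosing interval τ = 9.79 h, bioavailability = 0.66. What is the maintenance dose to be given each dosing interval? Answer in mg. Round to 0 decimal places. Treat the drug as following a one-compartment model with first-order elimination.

At steady state, F × (Dose/τ) = Css × CL.
Dose = Css × CL × τ / F = 7.93 × 0.8810 × 9.79 / 0.66 = 103.6 mg

104 mg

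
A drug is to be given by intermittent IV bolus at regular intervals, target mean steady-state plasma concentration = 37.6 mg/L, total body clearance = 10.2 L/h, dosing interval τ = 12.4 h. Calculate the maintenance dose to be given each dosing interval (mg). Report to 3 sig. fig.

At steady state, Dose/τ = Css × CL.
Dose = Css × CL × τ = 37.6 × 10.20 × 12.4 = 4756 mg

4760 mg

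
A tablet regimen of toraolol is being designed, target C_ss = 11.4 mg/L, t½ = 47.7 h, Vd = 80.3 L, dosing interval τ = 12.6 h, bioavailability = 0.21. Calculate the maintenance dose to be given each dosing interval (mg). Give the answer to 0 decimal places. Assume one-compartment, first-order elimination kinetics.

k = ln2 / t½ = 0.693147 / 47.7 = 0.01453 h⁻¹
CL = k × Vd = 0.01453 × 80.3 = 1.167 L/h
At steady state, F × (Dose/τ) = Css × CL.
Dose = Css × CL × τ / F = 11.4 × 1.167 × 12.6 / 0.21 = 798.2 mg

798 mg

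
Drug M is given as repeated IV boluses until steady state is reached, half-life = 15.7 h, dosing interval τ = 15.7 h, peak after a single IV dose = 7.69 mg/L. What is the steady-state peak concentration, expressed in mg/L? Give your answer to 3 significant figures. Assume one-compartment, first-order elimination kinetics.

15.4 mg/L

k = ln2 / t½ = 0.693147 / 15.7 = 0.04415 h⁻¹
e^(−kτ) = e^(−0.04415 × 15.7) = 0.5000
Accumulation ratio R = 1 / (1 − e^(−kτ)) = 1 / (1 − 0.5000) = 2.000
Steady-state peak = C₀ × R = 7.69 × 2.000 = 15.38 mg/L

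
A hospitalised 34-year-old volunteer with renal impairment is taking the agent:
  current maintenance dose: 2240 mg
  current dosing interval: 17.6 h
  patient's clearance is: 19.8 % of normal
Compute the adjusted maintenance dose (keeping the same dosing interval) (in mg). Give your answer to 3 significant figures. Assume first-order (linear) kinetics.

To keep the same average steady-state level, dosing rate must scale with clearance.
CL ratio = 19.8 / 100 = 0.1980
New dose (same interval) = 2240 × 0.1980 = 443.5 mg

444 mg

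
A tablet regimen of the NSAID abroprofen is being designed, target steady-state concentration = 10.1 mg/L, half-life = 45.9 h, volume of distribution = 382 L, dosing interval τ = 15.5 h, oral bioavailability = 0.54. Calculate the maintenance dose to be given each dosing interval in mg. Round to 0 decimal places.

k = ln2 / t½ = 0.693147 / 45.9 = 0.01510 h⁻¹
CL = k × Vd = 0.01510 × 382 = 5.768 L/h
At steady state, F × (Dose/τ) = Css × CL.
Dose = Css × CL × τ / F = 10.1 × 5.768 × 15.5 / 0.54 = 1672 mg

1672 mg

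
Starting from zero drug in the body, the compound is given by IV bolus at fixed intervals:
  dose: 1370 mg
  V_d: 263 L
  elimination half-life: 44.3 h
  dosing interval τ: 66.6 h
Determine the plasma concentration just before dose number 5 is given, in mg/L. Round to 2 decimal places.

2.79 mg/L

C₀ per dose = Dose / Vd = 1370 / 263 = 5.209 mg/L
k = ln2 / t½ = 0.693147 / 44.3 = 0.01565 h⁻¹
Fraction remaining after one interval: r = e^(−kτ) = e^(−0.01565 × 66.6) = 0.3526
Before dose 5, 4 doses have been given (aged 1τ, 2τ, 3τ, 4τ).
C_trough = C₀ × (r + r² + … + r^4) = C₀ × r(1−r^4)/(1−r)
        = 5.209 × 0.3526 × (1 − 0.01546) / (1 − 0.3526) = 2.793 mg/L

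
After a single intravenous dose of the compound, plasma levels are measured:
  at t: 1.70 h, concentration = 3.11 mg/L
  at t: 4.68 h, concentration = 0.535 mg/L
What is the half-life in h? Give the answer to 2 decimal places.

1.17 h

k = ln(C₁/C₂) / (t₂ − t₁) = ln(3.11/0.535) / (4.68 − 1.70)
  = 1.760 / 2.980 = 0.5906 h⁻¹
t½ = ln2 / k = 0.693147 / 0.5906 = 1.174 h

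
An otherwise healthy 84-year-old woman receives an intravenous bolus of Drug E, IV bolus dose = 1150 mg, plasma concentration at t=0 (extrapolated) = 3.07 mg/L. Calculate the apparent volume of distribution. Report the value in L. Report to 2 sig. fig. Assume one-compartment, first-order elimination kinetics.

Vd = Dose / C₀ = 1150 / 3.07 = 374.6 L

370 L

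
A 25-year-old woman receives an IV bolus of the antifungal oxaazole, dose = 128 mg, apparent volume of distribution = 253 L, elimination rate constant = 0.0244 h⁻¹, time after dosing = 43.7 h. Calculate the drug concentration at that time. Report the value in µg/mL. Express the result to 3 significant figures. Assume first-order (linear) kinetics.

0.174 µg/mL

C₀ = Dose / Vd = 128.0 / 253 = 0.5059 mg/L
C = C₀ · e^(−k·t) = 0.5059 × e^(−0.02440 × 43.7)
  = 0.5059 × 0.3443 = 0.1742 mg/L
(0.1742 mg/L = 0.1742 µg/mL)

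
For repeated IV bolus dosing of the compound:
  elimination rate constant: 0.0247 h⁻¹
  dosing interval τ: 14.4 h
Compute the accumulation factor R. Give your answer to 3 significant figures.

e^(−kτ) = e^(−0.02470 × 14.4) = 0.7007
Accumulation ratio R = 1 / (1 − e^(−kτ)) = 1 / (1 − 0.7007) = 3.341

3.34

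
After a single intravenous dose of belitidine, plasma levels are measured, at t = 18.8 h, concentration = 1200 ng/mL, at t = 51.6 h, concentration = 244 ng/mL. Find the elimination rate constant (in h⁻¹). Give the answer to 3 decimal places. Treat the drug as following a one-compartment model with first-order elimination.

0.049 h⁻¹

k = ln(C₁/C₂) / (t₂ − t₁) = ln(1200/244) / (51.6 − 18.8)
  = 1.593 / 32.80 = 0.04857 h⁻¹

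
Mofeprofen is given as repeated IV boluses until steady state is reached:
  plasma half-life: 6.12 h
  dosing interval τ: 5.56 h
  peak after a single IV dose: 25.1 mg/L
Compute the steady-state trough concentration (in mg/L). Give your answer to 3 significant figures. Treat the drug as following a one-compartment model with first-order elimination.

k = ln2 / t½ = 0.693147 / 6.12 = 0.1133 h⁻¹
e^(−kτ) = e^(−0.1133 × 5.56) = 0.5326
Accumulation ratio R = 1 / (1 − e^(−kτ)) = 1 / (1 − 0.5326) = 2.139
Steady-state trough = C₀ × R × e^(−kτ) = 25.1 × 2.139 × 0.5326 = 28.59 mg/L

28.6 mg/L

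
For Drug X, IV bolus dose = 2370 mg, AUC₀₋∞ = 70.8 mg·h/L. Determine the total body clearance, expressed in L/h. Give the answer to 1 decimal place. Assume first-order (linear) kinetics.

CL = Dose / AUC = 2370 / 70.8 = 33.47 L/h

33.5 L/h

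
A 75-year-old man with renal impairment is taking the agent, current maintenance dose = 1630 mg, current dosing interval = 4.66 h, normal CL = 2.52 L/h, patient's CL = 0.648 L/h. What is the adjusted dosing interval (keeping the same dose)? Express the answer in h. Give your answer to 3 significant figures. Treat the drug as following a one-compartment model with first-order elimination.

To keep the same average steady-state level, dosing rate must scale with clearance.
CL ratio = 0.648 / 2.52 = 0.2571
New interval (same dose) = 4.66 / 0.2571 = 18.13 h

18.1 h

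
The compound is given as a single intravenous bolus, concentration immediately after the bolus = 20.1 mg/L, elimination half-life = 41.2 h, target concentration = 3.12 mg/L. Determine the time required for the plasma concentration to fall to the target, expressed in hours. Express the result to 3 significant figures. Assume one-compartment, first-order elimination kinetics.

k = ln2 / t½ = 0.693147 / 41.2 = 0.01682 h⁻¹
t = ln(C₀ / C) / k = ln(20.10 / 3.12) / 0.01682
  = ln(6.442) / 0.01682 = 1.863 / 0.01682 = 110.8 h

111 h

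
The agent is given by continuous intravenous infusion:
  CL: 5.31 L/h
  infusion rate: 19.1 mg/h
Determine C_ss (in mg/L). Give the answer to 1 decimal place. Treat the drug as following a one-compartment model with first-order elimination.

At steady state Css = R₀ / CL = 19.1 / 5.310 = 3.597 mg/L

3.6 mg/L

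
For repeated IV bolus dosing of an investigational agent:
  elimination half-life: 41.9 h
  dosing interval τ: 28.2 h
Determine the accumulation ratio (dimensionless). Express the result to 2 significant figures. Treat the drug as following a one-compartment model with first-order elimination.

k = ln2 / t½ = 0.693147 / 41.9 = 0.01654 h⁻¹
e^(−kτ) = e^(−0.01654 × 28.2) = 0.6272
Accumulation ratio R = 1 / (1 − e^(−kτ)) = 1 / (1 − 0.6272) = 2.682

2.7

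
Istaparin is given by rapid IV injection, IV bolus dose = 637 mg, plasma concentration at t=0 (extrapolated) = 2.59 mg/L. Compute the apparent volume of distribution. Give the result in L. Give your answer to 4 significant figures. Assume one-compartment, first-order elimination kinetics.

Vd = Dose / C₀ = 637.0 / 2.59 = 245.9 L

245.9 L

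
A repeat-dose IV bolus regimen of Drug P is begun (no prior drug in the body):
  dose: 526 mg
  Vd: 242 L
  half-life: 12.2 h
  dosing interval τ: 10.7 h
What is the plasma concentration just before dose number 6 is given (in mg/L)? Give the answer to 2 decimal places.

2.47 mg/L

C₀ per dose = Dose / Vd = 526 / 242 = 2.174 mg/L
k = ln2 / t½ = 0.693147 / 12.2 = 0.05682 h⁻¹
Fraction remaining after one interval: r = e^(−kτ) = e^(−0.05682 × 10.7) = 0.5445
Before dose 6, 5 doses have been given (aged 1τ, 2τ, 3τ, 4τ, 5τ).
C_trough = C₀ × (r + r² + … + r^5) = C₀ × r(1−r^5)/(1−r)
        = 2.174 × 0.5445 × (1 − 0.04786) / (1 − 0.5445) = 2.474 mg/L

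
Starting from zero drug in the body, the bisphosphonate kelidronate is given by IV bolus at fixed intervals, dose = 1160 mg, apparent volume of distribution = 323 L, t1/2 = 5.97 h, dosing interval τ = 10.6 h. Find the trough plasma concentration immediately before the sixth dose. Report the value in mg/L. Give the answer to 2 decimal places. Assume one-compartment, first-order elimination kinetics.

1.48 mg/L

C₀ per dose = Dose / Vd = 1160 / 323 = 3.591 mg/L
k = ln2 / t½ = 0.693147 / 5.97 = 0.1161 h⁻¹
Fraction remaining after one interval: r = e^(−kτ) = e^(−0.1161 × 10.6) = 0.2921
Before dose 6, 5 doses have been given (aged 1τ, 2τ, 3τ, 4τ, 5τ).
C_trough = C₀ × (r + r² + … + r^5) = C₀ × r(1−r^5)/(1−r)
        = 3.591 × 0.2921 × (1 − 0.002126) / (1 − 0.2921) = 1.479 mg/L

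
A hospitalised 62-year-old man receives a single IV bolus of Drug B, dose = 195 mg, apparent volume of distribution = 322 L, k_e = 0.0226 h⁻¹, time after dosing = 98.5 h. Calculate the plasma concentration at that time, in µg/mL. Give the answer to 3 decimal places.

0.065 µg/mL

C₀ = Dose / Vd = 195.0 / 322 = 0.6056 mg/L
C = C₀ · e^(−k·t) = 0.6056 × e^(−0.02260 × 98.5)
  = 0.6056 × 0.1079 = 0.06534 mg/L
(0.06534 mg/L = 0.06534 µg/mL)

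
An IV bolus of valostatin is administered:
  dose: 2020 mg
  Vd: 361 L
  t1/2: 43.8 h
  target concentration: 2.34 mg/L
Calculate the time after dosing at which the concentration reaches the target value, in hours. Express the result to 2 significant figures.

55 h

C₀ = Dose / Vd = 2020 / 361 = 5.596 mg/L
k = ln2 / t½ = 0.693147 / 43.8 = 0.01583 h⁻¹
t = ln(C₀ / C) / k = ln(5.596 / 2.34) / 0.01583
  = ln(2.391) / 0.01583 = 0.8717 / 0.01583 = 55.07 h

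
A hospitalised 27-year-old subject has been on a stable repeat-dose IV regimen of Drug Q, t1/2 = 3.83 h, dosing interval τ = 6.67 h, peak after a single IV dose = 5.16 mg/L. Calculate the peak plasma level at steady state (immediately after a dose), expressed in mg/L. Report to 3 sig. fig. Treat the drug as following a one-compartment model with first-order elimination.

k = ln2 / t½ = 0.693147 / 3.83 = 0.1810 h⁻¹
e^(−kτ) = e^(−0.1810 × 6.67) = 0.2990
Accumulation ratio R = 1 / (1 − e^(−kτ)) = 1 / (1 − 0.2990) = 1.427
Steady-state peak = C₀ × R = 5.16 × 1.427 = 7.363 mg/L

7.36 mg/L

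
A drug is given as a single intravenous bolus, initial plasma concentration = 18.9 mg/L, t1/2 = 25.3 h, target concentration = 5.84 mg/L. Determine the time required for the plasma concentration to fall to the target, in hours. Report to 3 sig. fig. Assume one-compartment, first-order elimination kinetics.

k = ln2 / t½ = 0.693147 / 25.3 = 0.02740 h⁻¹
t = ln(C₀ / C) / k = ln(18.90 / 5.84) / 0.02740
  = ln(3.236) / 0.02740 = 1.174 / 0.02740 = 42.85 h

42.9 h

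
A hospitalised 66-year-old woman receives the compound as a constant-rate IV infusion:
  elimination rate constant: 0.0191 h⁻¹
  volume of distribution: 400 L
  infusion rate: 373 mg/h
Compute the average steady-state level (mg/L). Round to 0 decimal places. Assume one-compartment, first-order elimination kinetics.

49 mg/L

CL = k × Vd = 0.01910 × 400 = 7.640 L/h
At steady state Css = R₀ / CL = 373 / 7.640 = 48.82 mg/L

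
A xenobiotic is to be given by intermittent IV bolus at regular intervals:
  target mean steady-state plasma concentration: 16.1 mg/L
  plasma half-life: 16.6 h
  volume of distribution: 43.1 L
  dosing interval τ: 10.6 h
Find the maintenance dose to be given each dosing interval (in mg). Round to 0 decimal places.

307 mg

k = ln2 / t½ = 0.693147 / 16.6 = 0.04176 h⁻¹
CL = k × Vd = 0.04176 × 43.1 = 1.800 L/h
At steady state, Dose/τ = Css × CL.
Dose = Css × CL × τ = 16.1 × 1.800 × 10.6 = 307.2 mg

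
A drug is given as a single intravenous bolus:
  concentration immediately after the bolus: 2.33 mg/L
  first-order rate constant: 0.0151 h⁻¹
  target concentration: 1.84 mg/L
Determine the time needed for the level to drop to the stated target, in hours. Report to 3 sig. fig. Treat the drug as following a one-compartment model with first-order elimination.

15.6 h

t = ln(C₀ / C) / k = ln(2.330 / 1.84) / 0.01510
  = ln(1.266) / 0.01510 = 0.2359 / 0.01510 = 15.62 h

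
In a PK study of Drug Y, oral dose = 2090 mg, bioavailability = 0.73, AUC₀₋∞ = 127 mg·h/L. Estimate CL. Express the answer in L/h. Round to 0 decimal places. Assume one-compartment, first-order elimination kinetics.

12 L/h

CL = F·Dose / AUC = 0.73 × 2090 / 127 = 12.01 L/h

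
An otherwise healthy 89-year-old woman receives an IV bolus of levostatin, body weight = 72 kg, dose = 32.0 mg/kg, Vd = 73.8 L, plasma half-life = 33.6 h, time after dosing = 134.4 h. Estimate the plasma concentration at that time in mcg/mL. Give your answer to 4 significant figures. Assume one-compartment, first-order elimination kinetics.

1.951 mcg/mL

Total dose = 32.0 × 72 = 2304 mg
C₀ = Dose / Vd = 2304 / 73.8 = 31.22 mg/L
k = ln2 / t½ = 0.693147 / 33.6 = 0.02063 h⁻¹
t / t½ = 134.4 / 33.6 = 4 half-lives
C = C₀ × (1/2)^4 = 31.22 × 0.06250 = 1.951 mg/L
(1.951 mg/L = 1.951 mcg/mL)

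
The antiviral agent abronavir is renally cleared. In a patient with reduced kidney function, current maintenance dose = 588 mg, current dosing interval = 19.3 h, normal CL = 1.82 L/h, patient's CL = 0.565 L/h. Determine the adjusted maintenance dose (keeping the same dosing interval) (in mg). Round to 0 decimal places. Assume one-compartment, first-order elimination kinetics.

To keep the same average steady-state level, dosing rate must scale with clearance.
CL ratio = 0.565 / 1.82 = 0.3104
New dose (same interval) = 588 × 0.3104 = 182.5 mg

183 mg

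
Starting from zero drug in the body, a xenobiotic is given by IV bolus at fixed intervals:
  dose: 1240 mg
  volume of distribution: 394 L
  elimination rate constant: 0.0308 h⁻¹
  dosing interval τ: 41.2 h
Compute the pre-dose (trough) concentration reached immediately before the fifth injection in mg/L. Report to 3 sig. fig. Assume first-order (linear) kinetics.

1.22 mg/L

C₀ per dose = Dose / Vd = 1240 / 394 = 3.147 mg/L
Fraction remaining after one interval: r = e^(−kτ) = e^(−0.03080 × 41.2) = 0.2811
Before dose 5, 4 doses have been given (aged 1τ, 2τ, 3τ, 4τ).
C_trough = C₀ × (r + r² + … + r^4) = C₀ × r(1−r^4)/(1−r)
        = 3.147 × 0.2811 × (1 − 0.006244) / (1 − 0.2811) = 1.223 mg/L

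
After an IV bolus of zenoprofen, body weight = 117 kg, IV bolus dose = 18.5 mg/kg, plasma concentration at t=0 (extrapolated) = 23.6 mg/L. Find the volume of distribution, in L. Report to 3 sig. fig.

Dose = 18.5 × 117 = 2165 mg
Vd = Dose / C₀ = 2165 / 23.6 = 91.74 L

91.7 L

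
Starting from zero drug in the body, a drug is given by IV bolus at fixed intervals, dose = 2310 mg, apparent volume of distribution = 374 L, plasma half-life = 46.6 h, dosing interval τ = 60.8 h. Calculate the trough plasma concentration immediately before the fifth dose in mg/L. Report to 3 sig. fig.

4.09 mg/L

C₀ per dose = Dose / Vd = 2310 / 374 = 6.176 mg/L
k = ln2 / t½ = 0.693147 / 46.6 = 0.01487 h⁻¹
Fraction remaining after one interval: r = e^(−kτ) = e^(−0.01487 × 60.8) = 0.4049
Before dose 5, 4 doses have been given (aged 1τ, 2τ, 3τ, 4τ).
C_trough = C₀ × (r + r² + … + r^4) = C₀ × r(1−r^4)/(1−r)
        = 6.176 × 0.4049 × (1 − 0.02688) / (1 − 0.4049) = 4.089 mg/L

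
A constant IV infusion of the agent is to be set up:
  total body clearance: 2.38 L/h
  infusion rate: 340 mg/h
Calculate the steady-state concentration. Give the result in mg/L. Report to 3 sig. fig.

143 mg/L

At steady state Css = R₀ / CL = 340 / 2.380 = 142.9 mg/L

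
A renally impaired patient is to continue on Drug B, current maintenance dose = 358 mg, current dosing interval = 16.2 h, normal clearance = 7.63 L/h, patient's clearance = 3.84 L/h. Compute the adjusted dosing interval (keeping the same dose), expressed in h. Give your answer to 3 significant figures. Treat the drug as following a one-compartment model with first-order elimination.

32.2 h

To keep the same average steady-state level, dosing rate must scale with clearance.
CL ratio = 3.84 / 7.63 = 0.5033
New interval (same dose) = 16.2 / 0.5033 = 32.19 h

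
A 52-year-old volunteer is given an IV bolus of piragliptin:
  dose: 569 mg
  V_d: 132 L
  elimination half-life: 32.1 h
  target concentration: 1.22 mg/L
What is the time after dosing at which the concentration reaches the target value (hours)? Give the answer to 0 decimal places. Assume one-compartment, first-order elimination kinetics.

C₀ = Dose / Vd = 569.0 / 132 = 4.311 mg/L
k = ln2 / t½ = 0.693147 / 32.1 = 0.02159 h⁻¹
t = ln(C₀ / C) / k = ln(4.311 / 1.22) / 0.02159
  = ln(3.534) / 0.02159 = 1.262 / 0.02159 = 58.45 h

58 h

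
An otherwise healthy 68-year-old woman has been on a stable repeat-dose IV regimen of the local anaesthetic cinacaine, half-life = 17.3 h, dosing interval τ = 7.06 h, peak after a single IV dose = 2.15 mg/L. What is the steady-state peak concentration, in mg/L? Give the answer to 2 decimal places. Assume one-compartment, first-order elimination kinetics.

k = ln2 / t½ = 0.693147 / 17.3 = 0.04007 h⁻¹
e^(−kτ) = e^(−0.04007 × 7.06) = 0.7536
Accumulation ratio R = 1 / (1 − e^(−kτ)) = 1 / (1 − 0.7536) = 4.058
Steady-state peak = C₀ × R = 2.15 × 4.058 = 8.725 mg/L

8.73 mg/L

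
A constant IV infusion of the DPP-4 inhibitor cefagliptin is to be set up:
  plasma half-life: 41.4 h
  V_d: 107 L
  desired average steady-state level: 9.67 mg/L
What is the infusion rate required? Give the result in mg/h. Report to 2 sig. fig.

17 mg/h

k = ln2 / t½ = 0.693147 / 41.4 = 0.01674 h⁻¹
CL = k × Vd = 0.01674 × 107 = 1.791 L/h
At steady state, infusion rate R₀ = Css × CL = 9.67 × 1.791 = 17.32 mg/h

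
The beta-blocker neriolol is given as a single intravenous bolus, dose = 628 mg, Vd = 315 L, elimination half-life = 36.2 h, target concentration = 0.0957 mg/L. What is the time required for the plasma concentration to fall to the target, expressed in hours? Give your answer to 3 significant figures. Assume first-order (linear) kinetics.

C₀ = Dose / Vd = 628.0 / 315 = 1.994 mg/L
k = ln2 / t½ = 0.693147 / 36.2 = 0.01915 h⁻¹
t = ln(C₀ / C) / k = ln(1.994 / 0.0957) / 0.01915
  = ln(20.84) / 0.01915 = 3.037 / 0.01915 = 158.6 h

159 h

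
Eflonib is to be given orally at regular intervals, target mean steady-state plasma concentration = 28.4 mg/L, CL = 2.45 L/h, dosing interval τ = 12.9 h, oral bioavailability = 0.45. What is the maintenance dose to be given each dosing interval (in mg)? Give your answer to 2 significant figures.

At steady state, F × (Dose/τ) = Css × CL.
Dose = Css × CL × τ / F = 28.4 × 2.450 × 12.9 / 0.45 = 1995 mg

2000 mg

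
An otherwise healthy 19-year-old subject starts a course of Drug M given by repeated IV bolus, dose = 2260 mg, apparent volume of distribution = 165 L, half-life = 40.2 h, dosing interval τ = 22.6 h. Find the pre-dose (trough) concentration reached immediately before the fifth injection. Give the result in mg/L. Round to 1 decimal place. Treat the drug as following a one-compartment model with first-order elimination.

22.7 mg/L

C₀ per dose = Dose / Vd = 2260 / 165 = 13.70 mg/L
k = ln2 / t½ = 0.693147 / 40.2 = 0.01724 h⁻¹
Fraction remaining after one interval: r = e^(−kτ) = e^(−0.01724 × 22.6) = 0.6773
Before dose 5, 4 doses have been given (aged 1τ, 2τ, 3τ, 4τ).
C_trough = C₀ × (r + r² + … + r^4) = C₀ × r(1−r^4)/(1−r)
        = 13.70 × 0.6773 × (1 − 0.2104) / (1 − 0.6773) = 22.70 mg/L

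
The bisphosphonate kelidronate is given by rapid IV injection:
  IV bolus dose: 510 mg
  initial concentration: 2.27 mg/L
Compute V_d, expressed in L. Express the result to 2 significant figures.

Vd = Dose / C₀ = 510.0 / 2.27 = 224.7 L

220 L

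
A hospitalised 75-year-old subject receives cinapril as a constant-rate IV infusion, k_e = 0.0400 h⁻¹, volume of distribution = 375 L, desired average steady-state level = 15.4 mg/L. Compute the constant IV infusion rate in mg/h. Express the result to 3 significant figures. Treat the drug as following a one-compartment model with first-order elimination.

231 mg/h

CL = k × Vd = 0.04000 × 375 = 15.00 L/h
At steady state, infusion rate R₀ = Css × CL = 15.4 × 15.00 = 231.0 mg/h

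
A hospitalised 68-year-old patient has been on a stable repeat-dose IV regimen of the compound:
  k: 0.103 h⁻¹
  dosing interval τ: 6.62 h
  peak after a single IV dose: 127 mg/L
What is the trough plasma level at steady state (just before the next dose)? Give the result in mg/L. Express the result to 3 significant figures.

130 mg/L

e^(−kτ) = e^(−0.1030 × 6.62) = 0.5057
Accumulation ratio R = 1 / (1 − e^(−kτ)) = 1 / (1 − 0.5057) = 2.023
Steady-state trough = C₀ × R × e^(−kτ) = 127 × 2.023 × 0.5057 = 129.9 mg/L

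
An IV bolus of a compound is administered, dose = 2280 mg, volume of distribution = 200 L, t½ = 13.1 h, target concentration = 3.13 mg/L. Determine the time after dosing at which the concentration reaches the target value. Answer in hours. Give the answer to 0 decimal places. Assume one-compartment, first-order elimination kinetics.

C₀ = Dose / Vd = 2280 / 200 = 11.40 mg/L
k = ln2 / t½ = 0.693147 / 13.1 = 0.05291 h⁻¹
t = ln(C₀ / C) / k = ln(11.40 / 3.13) / 0.05291
  = ln(3.642) / 0.05291 = 1.293 / 0.05291 = 24.44 h

24 h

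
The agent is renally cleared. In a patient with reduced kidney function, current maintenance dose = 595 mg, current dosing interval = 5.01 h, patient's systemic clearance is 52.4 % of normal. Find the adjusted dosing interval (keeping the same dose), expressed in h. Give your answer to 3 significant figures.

9.56 h

To keep the same average steady-state level, dosing rate must scale with clearance.
CL ratio = 52.4 / 100 = 0.5240
New interval (same dose) = 5.01 / 0.5240 = 9.561 h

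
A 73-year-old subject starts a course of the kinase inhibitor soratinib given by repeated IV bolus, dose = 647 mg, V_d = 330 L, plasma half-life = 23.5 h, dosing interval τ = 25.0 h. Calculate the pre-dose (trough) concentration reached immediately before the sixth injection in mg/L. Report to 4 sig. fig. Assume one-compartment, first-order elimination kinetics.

C₀ per dose = Dose / Vd = 647 / 330 = 1.961 mg/L
k = ln2 / t½ = 0.693147 / 23.5 = 0.02950 h⁻¹
Fraction remaining after one interval: r = e^(−kτ) = e^(−0.02950 × 25.0) = 0.4783
Before dose 6, 5 doses have been given (aged 1τ, 2τ, 3τ, 4τ, 5τ).
C_trough = C₀ × (r + r² + … + r^5) = C₀ × r(1−r^5)/(1−r)
        = 1.961 × 0.4783 × (1 − 0.02503) / (1 − 0.4783) = 1.753 mg/L

1.753 mg/L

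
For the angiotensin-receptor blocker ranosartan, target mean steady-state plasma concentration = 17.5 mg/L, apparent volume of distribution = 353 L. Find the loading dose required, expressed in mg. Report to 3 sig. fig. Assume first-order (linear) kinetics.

6180 mg

LD = Css × Vd = 17.5 × 353 = 6178 mg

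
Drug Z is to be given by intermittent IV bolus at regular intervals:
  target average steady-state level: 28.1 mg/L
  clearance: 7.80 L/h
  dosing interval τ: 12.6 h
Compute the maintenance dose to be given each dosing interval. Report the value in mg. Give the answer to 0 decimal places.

2762 mg

At steady state, Dose/τ = Css × CL.
Dose = Css × CL × τ = 28.1 × 7.800 × 12.6 = 2762 mg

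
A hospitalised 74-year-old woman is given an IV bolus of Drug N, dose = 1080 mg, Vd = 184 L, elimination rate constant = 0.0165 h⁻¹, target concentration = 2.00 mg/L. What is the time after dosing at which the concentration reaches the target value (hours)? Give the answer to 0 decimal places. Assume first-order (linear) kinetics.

C₀ = Dose / Vd = 1080 / 184 = 5.870 mg/L
t = ln(C₀ / C) / k = ln(5.870 / 2.00) / 0.01650
  = ln(2.935) / 0.01650 = 1.077 / 0.01650 = 65.27 h

65 h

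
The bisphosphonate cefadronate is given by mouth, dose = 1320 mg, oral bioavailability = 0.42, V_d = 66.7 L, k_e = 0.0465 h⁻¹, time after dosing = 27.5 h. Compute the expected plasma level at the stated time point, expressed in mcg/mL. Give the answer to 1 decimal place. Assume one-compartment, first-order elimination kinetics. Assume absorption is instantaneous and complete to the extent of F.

Amount reaching circulation = F × Dose = 0.42 × 1320 = 554.4 mg
C₀ = F·Dose / Vd = 554.4 / 66.7 = 8.312 mg/L
C = C₀ · e^(−k·t) = 8.312 × e^(−0.04650 × 27.5)
  = 8.312 × 0.2784 = 2.314 mg/L
(2.314 mg/L = 2.314 mcg/mL)

2.3 mcg/mL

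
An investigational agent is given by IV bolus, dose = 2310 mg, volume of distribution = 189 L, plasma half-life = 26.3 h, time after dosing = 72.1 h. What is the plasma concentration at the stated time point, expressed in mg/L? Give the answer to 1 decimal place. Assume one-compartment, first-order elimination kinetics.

1.8 mg/L

C₀ = Dose / Vd = 2310 / 189 = 12.22 mg/L
k = ln2 / t½ = 0.693147 / 26.3 = 0.02636 h⁻¹
C = C₀ · e^(−k·t) = 12.22 × e^(−0.02636 × 72.1)
  = 12.22 × 0.1495 = 1.827 mg/L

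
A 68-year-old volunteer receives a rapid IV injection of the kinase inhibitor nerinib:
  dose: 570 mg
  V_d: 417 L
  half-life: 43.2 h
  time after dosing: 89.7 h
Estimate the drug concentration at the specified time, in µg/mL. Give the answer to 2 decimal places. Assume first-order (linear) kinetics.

C₀ = Dose / Vd = 570.0 / 417 = 1.367 mg/L
k = ln2 / t½ = 0.693147 / 43.2 = 0.01605 h⁻¹
C = C₀ · e^(−k·t) = 1.367 × e^(−0.01605 × 89.7)
  = 1.367 × 0.2370 = 0.3240 mg/L
(0.3240 mg/L = 0.3240 µg/mL)

0.32 µg/mL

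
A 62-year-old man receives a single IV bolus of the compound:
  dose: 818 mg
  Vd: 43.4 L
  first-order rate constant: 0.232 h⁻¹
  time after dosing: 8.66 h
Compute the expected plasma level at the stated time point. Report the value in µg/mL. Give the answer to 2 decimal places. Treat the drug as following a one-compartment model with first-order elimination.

C₀ = Dose / Vd = 818.0 / 43.4 = 18.85 mg/L
C = C₀ · e^(−k·t) = 18.85 × e^(−0.2320 × 8.66)
  = 18.85 × 0.1341 = 2.528 mg/L
(2.528 mg/L = 2.528 µg/mL)

2.53 µg/mL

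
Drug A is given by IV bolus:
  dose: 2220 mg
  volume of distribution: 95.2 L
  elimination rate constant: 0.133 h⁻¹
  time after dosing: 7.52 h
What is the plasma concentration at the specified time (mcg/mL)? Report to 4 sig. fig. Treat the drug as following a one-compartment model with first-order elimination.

C₀ = Dose / Vd = 2220 / 95.2 = 23.32 mg/L
C = C₀ · e^(−k·t) = 23.32 × e^(−0.1330 × 7.52)
  = 23.32 × 0.3678 = 8.577 mg/L
(8.577 mg/L = 8.577 mcg/mL)

8.577 mcg/mL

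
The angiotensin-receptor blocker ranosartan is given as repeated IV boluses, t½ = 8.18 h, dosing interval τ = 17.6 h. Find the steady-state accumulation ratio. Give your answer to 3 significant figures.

1.29

k = ln2 / t½ = 0.693147 / 8.18 = 0.08474 h⁻¹
e^(−kτ) = e^(−0.08474 × 17.6) = 0.2251
Accumulation ratio R = 1 / (1 − e^(−kτ)) = 1 / (1 − 0.2251) = 1.290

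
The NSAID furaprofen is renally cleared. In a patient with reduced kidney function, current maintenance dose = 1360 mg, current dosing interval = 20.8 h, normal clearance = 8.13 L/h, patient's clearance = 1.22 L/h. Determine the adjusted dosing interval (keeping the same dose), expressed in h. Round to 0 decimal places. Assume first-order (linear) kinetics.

139 h

To keep the same average steady-state level, dosing rate must scale with clearance.
CL ratio = 1.22 / 8.13 = 0.1501
New interval (same dose) = 20.8 / 0.1501 = 138.6 h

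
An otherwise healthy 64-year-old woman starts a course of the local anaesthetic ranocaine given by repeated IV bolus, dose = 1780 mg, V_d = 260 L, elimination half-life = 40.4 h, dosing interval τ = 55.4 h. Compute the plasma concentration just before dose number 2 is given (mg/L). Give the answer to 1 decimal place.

2.6 mg/L

C₀ per dose = Dose / Vd = 1780 / 260 = 6.846 mg/L
k = ln2 / t½ = 0.693147 / 40.4 = 0.01716 h⁻¹
Fraction remaining after one interval: r = e^(−kτ) = e^(−0.01716 × 55.4) = 0.3865
Before dose 2, 1 dose has been given (aged 1τ).
C_trough = C₀ × r = 6.846 × 0.3865 = 2.646 mg/L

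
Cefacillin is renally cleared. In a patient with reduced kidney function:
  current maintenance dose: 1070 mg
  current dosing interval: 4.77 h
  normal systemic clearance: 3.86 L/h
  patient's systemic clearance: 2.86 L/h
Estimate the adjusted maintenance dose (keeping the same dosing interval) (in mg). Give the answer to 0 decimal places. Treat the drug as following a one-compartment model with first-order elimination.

To keep the same average steady-state level, dosing rate must scale with clearance.
CL ratio = 2.86 / 3.86 = 0.7409
New dose (same interval) = 1070 × 0.7409 = 792.8 mg

793 mg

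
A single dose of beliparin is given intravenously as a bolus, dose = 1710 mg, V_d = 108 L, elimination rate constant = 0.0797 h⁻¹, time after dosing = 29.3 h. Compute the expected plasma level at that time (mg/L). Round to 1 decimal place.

C₀ = Dose / Vd = 1710 / 108 = 15.83 mg/L
C = C₀ · e^(−k·t) = 15.83 × e^(−0.07970 × 29.3)
  = 15.83 × 0.09679 = 1.532 mg/L

1.5 mg/L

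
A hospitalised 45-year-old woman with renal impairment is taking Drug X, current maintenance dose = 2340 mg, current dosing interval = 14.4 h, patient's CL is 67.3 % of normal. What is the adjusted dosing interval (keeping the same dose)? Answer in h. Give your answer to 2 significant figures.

To keep the same average steady-state level, dosing rate must scale with clearance.
CL ratio = 67.3 / 100 = 0.6730
New interval (same dose) = 14.4 / 0.6730 = 21.40 h

21 h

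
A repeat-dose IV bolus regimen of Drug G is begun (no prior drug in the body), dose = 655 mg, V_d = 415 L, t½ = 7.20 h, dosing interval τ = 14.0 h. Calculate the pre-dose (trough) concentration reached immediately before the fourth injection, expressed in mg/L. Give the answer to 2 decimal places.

C₀ per dose = Dose / Vd = 655 / 415 = 1.578 mg/L
k = ln2 / t½ = 0.693147 / 7.20 = 0.09627 h⁻¹
Fraction remaining after one interval: r = e^(−kτ) = e^(−0.09627 × 14.0) = 0.2598
Before dose 4, 3 doses have been given (aged 1τ, 2τ, 3τ).
C_trough = C₀ × (r + r² + … + r^3) = C₀ × r(1−r^3)/(1−r)
        = 1.578 × 0.2598 × (1 − 0.01754) / (1 − 0.2598) = 0.5441 mg/L

0.54 mg/L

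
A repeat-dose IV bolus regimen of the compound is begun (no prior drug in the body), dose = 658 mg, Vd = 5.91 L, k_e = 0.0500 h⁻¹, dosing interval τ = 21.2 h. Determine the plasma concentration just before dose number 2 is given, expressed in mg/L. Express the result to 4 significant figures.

38.57 mg/L

C₀ per dose = Dose / Vd = 658 / 5.91 = 111.3 mg/L
Fraction remaining after one interval: r = e^(−kτ) = e^(−0.05000 × 21.2) = 0.3465
Before dose 2, 1 dose has been given (aged 1τ).
C_trough = C₀ × r = 111.3 × 0.3465 = 38.57 mg/L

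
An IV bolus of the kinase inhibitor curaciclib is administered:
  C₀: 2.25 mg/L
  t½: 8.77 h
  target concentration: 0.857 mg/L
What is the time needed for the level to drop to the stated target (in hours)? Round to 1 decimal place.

k = ln2 / t½ = 0.693147 / 8.77 = 0.07904 h⁻¹
t = ln(C₀ / C) / k = ln(2.250 / 0.857) / 0.07904
  = ln(2.625) / 0.07904 = 0.9651 / 0.07904 = 12.21 h

12.2 h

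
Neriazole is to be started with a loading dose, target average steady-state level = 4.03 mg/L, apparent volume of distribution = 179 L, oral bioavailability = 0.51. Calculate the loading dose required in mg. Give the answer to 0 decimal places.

1414 mg

LD = Css × Vd / F = 4.03 × 179 / 0.51 = 1414 mg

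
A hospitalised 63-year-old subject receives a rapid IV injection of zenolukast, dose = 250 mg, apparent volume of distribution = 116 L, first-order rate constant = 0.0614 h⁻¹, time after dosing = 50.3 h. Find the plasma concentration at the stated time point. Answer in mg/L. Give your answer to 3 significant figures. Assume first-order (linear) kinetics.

C₀ = Dose / Vd = 250.0 / 116 = 2.155 mg/L
C = C₀ · e^(−k·t) = 2.155 × e^(−0.06140 × 50.3)
  = 2.155 × 0.04557 = 0.09820 mg/L

0.0982 mg/L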